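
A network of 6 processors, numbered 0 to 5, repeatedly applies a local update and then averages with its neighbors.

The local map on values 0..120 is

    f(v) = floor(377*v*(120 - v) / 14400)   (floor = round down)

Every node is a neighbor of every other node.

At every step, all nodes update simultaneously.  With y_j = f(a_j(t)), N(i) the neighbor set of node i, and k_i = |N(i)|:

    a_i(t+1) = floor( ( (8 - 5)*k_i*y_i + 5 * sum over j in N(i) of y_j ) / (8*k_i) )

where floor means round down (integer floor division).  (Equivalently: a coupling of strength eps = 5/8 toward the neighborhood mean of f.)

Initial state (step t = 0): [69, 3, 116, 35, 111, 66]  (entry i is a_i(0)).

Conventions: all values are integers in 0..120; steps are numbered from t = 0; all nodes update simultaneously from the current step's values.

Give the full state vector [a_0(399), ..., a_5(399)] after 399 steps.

Simulating step by step:
t=0: [69, 3, 116, 35, 111, 66]
t=1: [61, 40, 41, 57, 45, 61]
t=2: [90, 87, 88, 90, 89, 90]
t=3: [71, 72, 72, 71, 71, 71]
t=4: [90, 90, 90, 90, 90, 90]
t=5: [70, 70, 70, 70, 70, 70]
t=6: [91, 91, 91, 91, 91, 91]
t=7: [69, 69, 69, 69, 69, 69]
t=8: [92, 92, 92, 92, 92, 92]
t=9: [67, 67, 67, 67, 67, 67]
t=10: [92, 92, 92, 92, 92, 92]

Answer: [67, 67, 67, 67, 67, 67]
Key observation: The state at step 8, [92, 92, 92, 92, 92, 92], reappears at step 10: the system is in a cycle of period 2 from step 8 on.  Therefore the state at step 399 equals the state at step 8 + ((399 - 8) mod 2) = 9, which is [67, 67, 67, 67, 67, 67].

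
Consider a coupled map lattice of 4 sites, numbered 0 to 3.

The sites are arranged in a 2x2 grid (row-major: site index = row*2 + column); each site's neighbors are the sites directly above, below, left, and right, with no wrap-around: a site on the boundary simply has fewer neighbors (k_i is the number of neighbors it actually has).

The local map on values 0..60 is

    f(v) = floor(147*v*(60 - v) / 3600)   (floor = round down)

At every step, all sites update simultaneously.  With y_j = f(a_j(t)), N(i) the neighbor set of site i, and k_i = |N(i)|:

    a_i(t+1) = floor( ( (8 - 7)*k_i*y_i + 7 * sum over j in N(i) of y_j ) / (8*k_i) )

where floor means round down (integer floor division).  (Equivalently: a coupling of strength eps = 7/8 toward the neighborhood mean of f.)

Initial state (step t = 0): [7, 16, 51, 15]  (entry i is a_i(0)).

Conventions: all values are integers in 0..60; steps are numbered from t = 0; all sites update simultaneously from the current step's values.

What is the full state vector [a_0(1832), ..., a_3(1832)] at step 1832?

Answer: [35, 35, 35, 35]
Key observation: The state at step 4, [35, 35, 35, 35], reappears at step 5: the system is in a cycle of period 1 from step 4 on.  Therefore the state at step 1832 equals the state at step 4 + ((1832 - 4) mod 1) = 4, which is [35, 35, 35, 35].

Derivation:
t=0: [7, 16, 51, 15]
t=1: [22, 21, 20, 23]
t=2: [32, 33, 33, 32]
t=3: [36, 36, 36, 36]
t=4: [35, 35, 35, 35]
t=5: [35, 35, 35, 35]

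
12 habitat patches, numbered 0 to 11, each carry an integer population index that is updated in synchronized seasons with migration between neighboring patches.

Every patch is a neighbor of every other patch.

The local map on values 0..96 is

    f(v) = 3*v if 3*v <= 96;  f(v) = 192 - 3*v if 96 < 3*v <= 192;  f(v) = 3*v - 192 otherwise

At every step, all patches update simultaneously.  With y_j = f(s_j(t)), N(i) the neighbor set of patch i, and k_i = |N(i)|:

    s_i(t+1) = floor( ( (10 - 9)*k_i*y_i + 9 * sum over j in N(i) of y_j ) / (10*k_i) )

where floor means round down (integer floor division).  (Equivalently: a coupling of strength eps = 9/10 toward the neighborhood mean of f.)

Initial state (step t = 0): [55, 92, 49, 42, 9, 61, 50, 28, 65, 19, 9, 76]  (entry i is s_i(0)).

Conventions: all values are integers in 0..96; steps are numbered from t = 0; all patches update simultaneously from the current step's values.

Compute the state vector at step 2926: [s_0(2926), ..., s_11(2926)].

Answer: [30, 30, 30, 30, 30, 30, 30, 30, 30, 30, 30, 30]
Key observation: The state at step 2, [66, 66, 66, 66, 66, 66, 66, 66, 66, 66, 66, 66], reappears at step 10: the system is in a cycle of period 8 from step 2 on.  Therefore the state at step 2926 equals the state at step 2 + ((2926 - 2) mod 8) = 6, which is [30, 30, 30, 30, 30, 30, 30, 30, 30, 30, 30, 30].

Derivation:
t=0: [55, 92, 49, 42, 9, 61, 50, 28, 65, 19, 9, 76]
t=1: [41, 43, 42, 42, 41, 41, 42, 43, 41, 42, 41, 42]
t=2: [66, 66, 66, 66, 66, 66, 66, 66, 66, 66, 66, 66]
t=3: [6, 6, 6, 6, 6, 6, 6, 6, 6, 6, 6, 6]
t=4: [18, 18, 18, 18, 18, 18, 18, 18, 18, 18, 18, 18]
t=5: [54, 54, 54, 54, 54, 54, 54, 54, 54, 54, 54, 54]
t=6: [30, 30, 30, 30, 30, 30, 30, 30, 30, 30, 30, 30]
t=7: [90, 90, 90, 90, 90, 90, 90, 90, 90, 90, 90, 90]
t=8: [78, 78, 78, 78, 78, 78, 78, 78, 78, 78, 78, 78]
t=9: [42, 42, 42, 42, 42, 42, 42, 42, 42, 42, 42, 42]
t=10: [66, 66, 66, 66, 66, 66, 66, 66, 66, 66, 66, 66]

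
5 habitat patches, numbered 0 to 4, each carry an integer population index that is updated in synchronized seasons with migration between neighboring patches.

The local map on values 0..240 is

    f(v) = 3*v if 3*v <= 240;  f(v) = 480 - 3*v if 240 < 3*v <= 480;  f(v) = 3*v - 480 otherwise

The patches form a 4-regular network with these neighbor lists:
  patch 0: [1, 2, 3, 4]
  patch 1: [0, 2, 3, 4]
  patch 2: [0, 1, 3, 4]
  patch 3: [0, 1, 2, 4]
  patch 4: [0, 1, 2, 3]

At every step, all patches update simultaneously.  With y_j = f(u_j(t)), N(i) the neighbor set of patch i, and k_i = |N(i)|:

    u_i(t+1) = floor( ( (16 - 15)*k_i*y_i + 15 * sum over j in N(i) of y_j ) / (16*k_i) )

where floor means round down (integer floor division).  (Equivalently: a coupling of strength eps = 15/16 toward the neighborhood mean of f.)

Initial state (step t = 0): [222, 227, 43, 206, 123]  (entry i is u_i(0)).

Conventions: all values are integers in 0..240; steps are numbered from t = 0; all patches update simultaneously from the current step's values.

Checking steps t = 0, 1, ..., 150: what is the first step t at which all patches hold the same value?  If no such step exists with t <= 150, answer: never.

Answer: 6
Key observation: Synchronization is absorbing here: once all patches are equal they stay equal, and step 6 is the first all-equal step.

Derivation:
t=0: [222, 227, 43, 206, 123]  (not all equal)
t=1: [147, 144, 157, 155, 160]  (not all equal)
t=2: [19, 17, 24, 23, 26]  (not all equal)
t=3: [66, 67, 64, 64, 63]  (not all equal)
t=4: [193, 193, 194, 194, 195]  (not all equal)
t=5: [101, 101, 101, 101, 100]  (not all equal)
t=6: [177, 177, 177, 177, 177]  (all equal)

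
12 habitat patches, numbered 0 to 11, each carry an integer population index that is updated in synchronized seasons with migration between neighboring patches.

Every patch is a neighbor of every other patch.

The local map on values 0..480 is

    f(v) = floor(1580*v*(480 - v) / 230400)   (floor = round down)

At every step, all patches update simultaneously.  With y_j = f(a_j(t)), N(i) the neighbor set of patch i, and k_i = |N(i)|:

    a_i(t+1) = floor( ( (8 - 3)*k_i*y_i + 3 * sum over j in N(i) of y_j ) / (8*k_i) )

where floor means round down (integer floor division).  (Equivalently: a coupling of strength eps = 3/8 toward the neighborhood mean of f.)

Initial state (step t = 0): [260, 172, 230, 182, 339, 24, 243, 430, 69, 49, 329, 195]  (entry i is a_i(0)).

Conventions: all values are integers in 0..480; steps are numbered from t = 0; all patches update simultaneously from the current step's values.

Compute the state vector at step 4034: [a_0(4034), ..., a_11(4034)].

Simulating step by step:
t=0: [260, 172, 230, 182, 339, 24, 243, 430, 69, 49, 329, 195]
t=1: [351, 334, 352, 339, 313, 164, 352, 206, 234, 205, 320, 345]
t=2: [324, 338, 323, 334, 352, 350, 323, 369, 373, 369, 348, 329]
t=3: [334, 324, 334, 327, 311, 314, 334, 295, 291, 295, 316, 330]
t=4: [341, 348, 341, 346, 356, 355, 341, 365, 366, 365, 353, 344]
t=5: [318, 312, 318, 313, 304, 305, 318, 295, 295, 295, 307, 315]
t=6: [356, 360, 356, 359, 364, 364, 356, 369, 369, 369, 363, 358]
t=7: [298, 294, 298, 295, 290, 290, 298, 285, 285, 285, 291, 296]
t=8: [372, 375, 372, 374, 376, 376, 372, 378, 378, 378, 376, 374]
t=9: [272, 269, 272, 270, 268, 268, 272, 266, 266, 266, 268, 270]
t=10: [387, 388, 387, 388, 388, 388, 387, 389, 389, 389, 388, 388]
t=11: [245, 244, 245, 244, 244, 244, 245, 242, 242, 242, 244, 244]
t=12: [394, 394, 394, 394, 394, 394, 394, 394, 394, 394, 394, 394]
t=13: [232, 232, 232, 232, 232, 232, 232, 232, 232, 232, 232, 232]
t=14: [394, 394, 394, 394, 394, 394, 394, 394, 394, 394, 394, 394]

Answer: [394, 394, 394, 394, 394, 394, 394, 394, 394, 394, 394, 394]
Key observation: The state at step 12, [394, 394, 394, 394, 394, 394, 394, 394, 394, 394, 394, 394], reappears at step 14: the system is in a cycle of period 2 from step 12 on.  Therefore the state at step 4034 equals the state at step 12 + ((4034 - 12) mod 2) = 12, which is [394, 394, 394, 394, 394, 394, 394, 394, 394, 394, 394, 394].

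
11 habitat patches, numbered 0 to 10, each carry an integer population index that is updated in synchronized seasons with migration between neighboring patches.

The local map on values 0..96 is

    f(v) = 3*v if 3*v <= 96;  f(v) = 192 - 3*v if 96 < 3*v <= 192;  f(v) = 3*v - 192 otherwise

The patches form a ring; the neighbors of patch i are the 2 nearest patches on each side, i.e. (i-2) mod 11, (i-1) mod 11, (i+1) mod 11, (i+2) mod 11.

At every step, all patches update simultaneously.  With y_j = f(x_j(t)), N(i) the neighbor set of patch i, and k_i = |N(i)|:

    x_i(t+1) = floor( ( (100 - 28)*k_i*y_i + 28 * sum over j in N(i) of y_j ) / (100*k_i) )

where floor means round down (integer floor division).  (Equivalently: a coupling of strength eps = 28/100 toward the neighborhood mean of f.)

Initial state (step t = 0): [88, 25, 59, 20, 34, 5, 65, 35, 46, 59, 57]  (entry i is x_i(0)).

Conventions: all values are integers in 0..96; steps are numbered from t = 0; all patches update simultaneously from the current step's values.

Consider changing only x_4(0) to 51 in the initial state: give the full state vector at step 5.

Simulating step by step:
t=0: [88, 25, 59, 20, 51, 5, 65, 35, 46, 59, 57]
t=1: [60, 65, 28, 53, 34, 24, 15, 68, 47, 27, 30]
t=2: [26, 17, 70, 41, 81, 64, 48, 26, 52, 69, 75]
t=3: [64, 50, 30, 58, 46, 17, 46, 63, 38, 26, 36]
t=4: [20, 43, 72, 29, 53, 45, 51, 20, 71, 67, 74]
t=5: [52, 59, 34, 75, 38, 56, 40, 52, 24, 18, 32]

Answer: [52, 59, 34, 75, 38, 56, 40, 52, 24, 18, 32]
Key observation: This trace re-runs the system from the modified initial state.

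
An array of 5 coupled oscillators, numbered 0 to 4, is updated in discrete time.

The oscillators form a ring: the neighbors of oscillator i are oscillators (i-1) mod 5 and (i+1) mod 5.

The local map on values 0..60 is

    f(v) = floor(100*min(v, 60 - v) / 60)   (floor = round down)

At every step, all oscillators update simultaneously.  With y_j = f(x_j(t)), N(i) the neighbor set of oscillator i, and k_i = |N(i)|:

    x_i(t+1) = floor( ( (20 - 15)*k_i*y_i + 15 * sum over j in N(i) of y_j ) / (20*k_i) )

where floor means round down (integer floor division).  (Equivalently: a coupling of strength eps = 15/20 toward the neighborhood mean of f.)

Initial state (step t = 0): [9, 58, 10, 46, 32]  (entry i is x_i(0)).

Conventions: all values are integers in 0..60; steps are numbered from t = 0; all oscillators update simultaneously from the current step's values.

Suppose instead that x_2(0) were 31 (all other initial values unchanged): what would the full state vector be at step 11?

Answer: [29, 29, 30, 30, 29]
Key observation: This trace re-runs the system from the modified initial state.

Derivation:
t=0: [9, 58, 31, 46, 32]
t=1: [22, 24, 21, 41, 25]
t=2: [39, 36, 35, 36, 35]
t=3: [39, 38, 40, 40, 38]
t=4: [35, 34, 34, 34, 34]
t=5: [42, 42, 43, 43, 42]
t=6: [30, 29, 28, 28, 29]
t=7: [48, 48, 46, 46, 48]
t=8: [20, 21, 21, 21, 21]
t=9: [34, 34, 35, 35, 34]
t=10: [43, 42, 41, 41, 42]
t=11: [29, 29, 30, 30, 29]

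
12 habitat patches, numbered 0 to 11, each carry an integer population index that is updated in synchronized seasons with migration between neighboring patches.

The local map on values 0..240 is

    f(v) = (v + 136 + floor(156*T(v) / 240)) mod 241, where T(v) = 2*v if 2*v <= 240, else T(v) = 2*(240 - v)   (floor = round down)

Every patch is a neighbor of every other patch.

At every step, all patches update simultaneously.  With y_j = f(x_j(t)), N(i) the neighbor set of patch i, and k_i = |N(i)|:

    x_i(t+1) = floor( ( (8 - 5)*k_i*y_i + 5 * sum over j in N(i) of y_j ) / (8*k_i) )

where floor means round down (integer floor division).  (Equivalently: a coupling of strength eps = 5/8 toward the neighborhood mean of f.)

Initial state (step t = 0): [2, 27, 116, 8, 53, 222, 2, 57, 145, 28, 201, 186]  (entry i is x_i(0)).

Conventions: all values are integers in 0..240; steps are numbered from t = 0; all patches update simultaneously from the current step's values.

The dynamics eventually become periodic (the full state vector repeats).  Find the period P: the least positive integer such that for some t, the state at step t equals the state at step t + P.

Answer: 1
Key observation: The state at step 4, [159, 159, 159, 159, 159, 159, 159, 159, 159, 159, 159, 159], reappears at step 5 — and no state repeats earlier — so the cycle the system enters has period 1.

Derivation:
t=0: [2, 27, 116, 8, 53, 222, 2, 57, 145, 28, 201, 186]
t=1: [137, 155, 144, 141, 97, 137, 137, 101, 144, 156, 139, 140]
t=2: [159, 157, 158, 159, 144, 159, 159, 147, 158, 157, 159, 159]
t=3: [159, 159, 159, 159, 160, 159, 159, 160, 159, 159, 159, 159]
t=4: [159, 159, 159, 159, 159, 159, 159, 159, 159, 159, 159, 159]
t=5: [159, 159, 159, 159, 159, 159, 159, 159, 159, 159, 159, 159]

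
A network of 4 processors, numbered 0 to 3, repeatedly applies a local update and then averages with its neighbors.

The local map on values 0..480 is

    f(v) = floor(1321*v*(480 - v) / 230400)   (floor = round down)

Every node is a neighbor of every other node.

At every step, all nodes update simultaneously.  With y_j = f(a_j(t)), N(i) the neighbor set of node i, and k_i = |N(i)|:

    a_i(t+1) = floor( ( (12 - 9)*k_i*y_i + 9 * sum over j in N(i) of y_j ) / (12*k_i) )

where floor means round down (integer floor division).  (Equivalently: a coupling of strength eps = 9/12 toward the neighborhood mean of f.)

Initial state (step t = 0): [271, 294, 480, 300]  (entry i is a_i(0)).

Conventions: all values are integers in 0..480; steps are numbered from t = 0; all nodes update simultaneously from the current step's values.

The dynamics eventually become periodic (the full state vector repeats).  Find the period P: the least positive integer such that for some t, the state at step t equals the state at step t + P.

Simulating step by step:
t=0: [271, 294, 480, 300]
t=1: [236, 236, 236, 236]
t=2: [330, 330, 330, 330]
t=3: [283, 283, 283, 283]
t=4: [319, 319, 319, 319]
t=5: [294, 294, 294, 294]
t=6: [313, 313, 313, 313]
t=7: [299, 299, 299, 299]
t=8: [310, 310, 310, 310]
t=9: [302, 302, 302, 302]
t=10: [308, 308, 308, 308]
t=11: [303, 303, 303, 303]
t=12: [307, 307, 307, 307]
t=13: [304, 304, 304, 304]
t=14: [306, 306, 306, 306]
t=15: [305, 305, 305, 305]
t=16: [306, 306, 306, 306]

Answer: 2
Key observation: The state at step 14, [306, 306, 306, 306], reappears at step 16 — and no state repeats earlier — so the cycle the system enters has period 2.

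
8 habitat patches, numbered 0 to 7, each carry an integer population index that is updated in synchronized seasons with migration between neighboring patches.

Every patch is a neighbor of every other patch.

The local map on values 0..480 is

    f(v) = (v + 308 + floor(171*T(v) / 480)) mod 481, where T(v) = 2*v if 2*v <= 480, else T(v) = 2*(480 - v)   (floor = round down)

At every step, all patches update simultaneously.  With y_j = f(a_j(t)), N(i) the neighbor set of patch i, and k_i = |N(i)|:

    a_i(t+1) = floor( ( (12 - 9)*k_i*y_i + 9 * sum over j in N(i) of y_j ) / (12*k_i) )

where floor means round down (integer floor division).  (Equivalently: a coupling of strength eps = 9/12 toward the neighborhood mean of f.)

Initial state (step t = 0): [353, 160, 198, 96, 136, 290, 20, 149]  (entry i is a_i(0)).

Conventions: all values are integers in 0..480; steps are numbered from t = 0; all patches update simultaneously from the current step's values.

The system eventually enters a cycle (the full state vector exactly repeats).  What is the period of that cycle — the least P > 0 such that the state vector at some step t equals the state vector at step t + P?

Simulating step by step:
t=0: [353, 160, 198, 96, 136, 290, 20, 149]
t=1: [225, 201, 210, 254, 195, 222, 235, 198]
t=2: [198, 192, 195, 203, 191, 198, 201, 192]
t=3: [163, 161, 162, 164, 161, 163, 163, 161]
t=4: [104, 104, 104, 104, 104, 104, 104, 104]
t=5: [5, 5, 5, 5, 5, 5, 5, 5]
t=6: [316, 316, 316, 316, 316, 316, 316, 316]
t=7: [259, 259, 259, 259, 259, 259, 259, 259]
t=8: [243, 243, 243, 243, 243, 243, 243, 243]
t=9: [238, 238, 238, 238, 238, 238, 238, 238]
t=10: [234, 234, 234, 234, 234, 234, 234, 234]
t=11: [227, 227, 227, 227, 227, 227, 227, 227]
t=12: [215, 215, 215, 215, 215, 215, 215, 215]
t=13: [195, 195, 195, 195, 195, 195, 195, 195]
t=14: [160, 160, 160, 160, 160, 160, 160, 160]
t=15: [101, 101, 101, 101, 101, 101, 101, 101]
t=16: [480, 480, 480, 480, 480, 480, 480, 480]
t=17: [307, 307, 307, 307, 307, 307, 307, 307]
t=18: [257, 257, 257, 257, 257, 257, 257, 257]
t=19: [242, 242, 242, 242, 242, 242, 242, 242]
t=20: [238, 238, 238, 238, 238, 238, 238, 238]

Answer: 11
Key observation: The state at step 9, [238, 238, 238, 238, 238, 238, 238, 238], reappears at step 20 — and no state repeats earlier — so the cycle the system enters has period 11.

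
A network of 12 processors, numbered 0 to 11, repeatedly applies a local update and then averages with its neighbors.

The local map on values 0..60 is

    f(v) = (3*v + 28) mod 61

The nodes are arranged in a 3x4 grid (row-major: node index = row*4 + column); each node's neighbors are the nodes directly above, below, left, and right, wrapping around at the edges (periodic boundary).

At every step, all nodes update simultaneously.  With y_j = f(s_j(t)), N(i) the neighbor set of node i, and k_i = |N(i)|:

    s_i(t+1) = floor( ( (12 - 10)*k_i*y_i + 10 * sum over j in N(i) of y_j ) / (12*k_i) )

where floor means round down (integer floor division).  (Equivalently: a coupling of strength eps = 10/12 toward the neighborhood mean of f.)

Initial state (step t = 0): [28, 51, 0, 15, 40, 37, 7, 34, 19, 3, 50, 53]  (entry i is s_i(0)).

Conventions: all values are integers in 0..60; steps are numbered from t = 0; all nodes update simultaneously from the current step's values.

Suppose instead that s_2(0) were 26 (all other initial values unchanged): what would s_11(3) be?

Answer: s_11(3) = 39
Key observation: This trace re-runs the system from the modified initial state.

Derivation:
t=0: [28, 51, 26, 15, 40, 37, 7, 34, 19, 3, 50, 53]
t=1: [33, 41, 44, 24, 25, 38, 34, 20, 28, 38, 37, 21]
t=2: [34, 22, 25, 27, 28, 23, 22, 29, 28, 27, 22, 32]
t=3: [39, 33, 37, 30, 39, 40, 39, 36, 31, 39, 31, 39]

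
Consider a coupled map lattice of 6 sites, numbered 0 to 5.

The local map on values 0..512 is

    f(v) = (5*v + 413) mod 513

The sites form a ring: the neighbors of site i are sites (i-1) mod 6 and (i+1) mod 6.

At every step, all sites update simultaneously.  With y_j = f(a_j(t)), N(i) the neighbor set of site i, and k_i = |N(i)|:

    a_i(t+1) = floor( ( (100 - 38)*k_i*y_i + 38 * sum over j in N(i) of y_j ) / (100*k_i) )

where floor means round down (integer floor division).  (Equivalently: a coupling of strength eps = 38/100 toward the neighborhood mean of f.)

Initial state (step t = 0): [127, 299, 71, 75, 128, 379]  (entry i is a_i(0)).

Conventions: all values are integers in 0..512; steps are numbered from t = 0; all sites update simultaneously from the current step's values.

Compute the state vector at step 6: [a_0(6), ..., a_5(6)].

Simulating step by step:
t=0: [127, 299, 71, 75, 128, 379]
t=1: [132, 281, 280, 224, 117, 168]
t=2: [125, 233, 319, 458, 440, 241]
t=3: [29, 115, 324, 183, 70, 60]
t=4: [156, 396, 453, 328, 250, 180]
t=5: [222, 264, 135, 45, 131, 233]
t=6: [352, 226, 99, 97, 57, 126]

Answer: [352, 226, 99, 97, 57, 126]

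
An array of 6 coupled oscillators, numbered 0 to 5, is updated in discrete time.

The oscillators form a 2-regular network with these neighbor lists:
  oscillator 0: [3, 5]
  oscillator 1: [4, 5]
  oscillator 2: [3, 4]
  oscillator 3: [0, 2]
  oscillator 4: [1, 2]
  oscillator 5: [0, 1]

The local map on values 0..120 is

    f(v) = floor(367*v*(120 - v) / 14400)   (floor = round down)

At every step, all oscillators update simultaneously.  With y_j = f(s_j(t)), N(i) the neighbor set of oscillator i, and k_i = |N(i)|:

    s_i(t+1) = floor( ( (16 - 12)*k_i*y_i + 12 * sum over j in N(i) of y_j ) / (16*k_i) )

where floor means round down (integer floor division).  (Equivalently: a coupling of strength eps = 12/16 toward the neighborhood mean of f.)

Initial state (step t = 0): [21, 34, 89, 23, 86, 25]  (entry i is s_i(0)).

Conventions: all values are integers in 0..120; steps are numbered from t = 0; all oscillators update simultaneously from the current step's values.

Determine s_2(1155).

Answer: s_2(1155) = 70
Key observation: The state at step 6, [89, 89, 89, 89, 89, 89], reappears at step 8: the system is in a cycle of period 2 from step 6 on.  Therefore the state at step 1155 equals the state at step 6 + ((1155 - 6) mod 2) = 7, which is [70, 70, 70, 70, 70, 70].

Derivation:
t=0: [21, 34, 89, 23, 86, 25]
t=1: [56, 68, 66, 59, 72, 62]
t=2: [91, 89, 89, 90, 89, 90]
t=3: [67, 69, 69, 68, 70, 68]
t=4: [90, 89, 89, 89, 89, 89]
t=5: [69, 70, 70, 69, 70, 69]
t=6: [89, 89, 89, 89, 89, 89]
t=7: [70, 70, 70, 70, 70, 70]
t=8: [89, 89, 89, 89, 89, 89]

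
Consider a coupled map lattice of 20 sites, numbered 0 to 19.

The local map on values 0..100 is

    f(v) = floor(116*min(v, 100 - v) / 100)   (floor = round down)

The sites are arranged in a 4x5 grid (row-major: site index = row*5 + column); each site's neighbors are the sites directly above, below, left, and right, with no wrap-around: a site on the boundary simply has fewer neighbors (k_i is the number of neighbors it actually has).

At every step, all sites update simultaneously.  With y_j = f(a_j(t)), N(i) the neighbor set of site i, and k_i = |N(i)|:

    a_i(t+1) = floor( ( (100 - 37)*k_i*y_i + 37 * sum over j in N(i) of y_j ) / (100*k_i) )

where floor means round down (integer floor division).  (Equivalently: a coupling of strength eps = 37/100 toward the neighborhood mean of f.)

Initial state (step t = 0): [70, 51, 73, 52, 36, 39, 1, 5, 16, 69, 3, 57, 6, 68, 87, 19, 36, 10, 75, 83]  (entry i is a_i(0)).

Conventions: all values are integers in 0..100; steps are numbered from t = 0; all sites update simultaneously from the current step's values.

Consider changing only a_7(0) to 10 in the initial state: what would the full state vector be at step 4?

Simulating step by step:
t=0: [70, 51, 73, 52, 36, 39, 1, 10, 16, 69, 3, 57, 6, 68, 87, 19, 36, 10, 75, 83]
t=1: [40, 43, 34, 45, 42, 33, 15, 12, 24, 31, 16, 35, 13, 29, 20, 22, 35, 16, 26, 20]
t=2: [45, 43, 38, 46, 46, 33, 23, 17, 29, 34, 24, 33, 19, 29, 25, 26, 35, 21, 28, 24]
t=3: [48, 45, 42, 49, 50, 36, 29, 23, 34, 38, 30, 34, 24, 31, 30, 31, 36, 26, 30, 28]
t=4: [51, 49, 46, 53, 55, 40, 35, 29, 39, 43, 35, 37, 29, 34, 35, 35, 38, 31, 33, 32]

Answer: [51, 49, 46, 53, 55, 40, 35, 29, 39, 43, 35, 37, 29, 34, 35, 35, 38, 31, 33, 32]
Key observation: This trace re-runs the system from the modified initial state.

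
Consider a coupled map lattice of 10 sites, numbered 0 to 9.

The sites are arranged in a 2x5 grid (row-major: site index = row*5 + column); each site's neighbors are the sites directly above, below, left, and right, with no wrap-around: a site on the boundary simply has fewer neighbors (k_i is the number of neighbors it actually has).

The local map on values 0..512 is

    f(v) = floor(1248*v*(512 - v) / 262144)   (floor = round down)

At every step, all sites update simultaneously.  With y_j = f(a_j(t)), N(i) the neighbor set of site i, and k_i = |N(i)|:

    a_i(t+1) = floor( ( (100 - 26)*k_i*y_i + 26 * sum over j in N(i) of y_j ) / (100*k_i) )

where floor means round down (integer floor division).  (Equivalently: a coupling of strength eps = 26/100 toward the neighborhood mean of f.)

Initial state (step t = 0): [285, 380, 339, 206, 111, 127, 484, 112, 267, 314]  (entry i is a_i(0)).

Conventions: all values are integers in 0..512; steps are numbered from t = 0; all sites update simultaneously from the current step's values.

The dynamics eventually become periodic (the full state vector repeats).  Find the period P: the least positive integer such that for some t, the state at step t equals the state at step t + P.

Simulating step by step:
t=0: [285, 380, 339, 206, 111, 127, 484, 112, 267, 314]
t=1: [288, 232, 271, 291, 233, 219, 106, 214, 300, 286]
t=2: [307, 299, 308, 306, 308, 292, 230, 294, 302, 306]
t=3: [300, 302, 299, 299, 299, 304, 307, 304, 301, 300]
t=4: [301, 301, 302, 302, 302, 300, 299, 301, 302, 302]
t=5: [302, 302, 301, 301, 301, 302, 302, 301, 301, 301]
t=6: [301, 301, 301, 302, 302, 301, 301, 301, 302, 302]
t=7: [302, 302, 301, 301, 301, 302, 302, 301, 301, 301]

Answer: 2
Key observation: The state at step 5, [302, 302, 301, 301, 301, 302, 302, 301, 301, 301], reappears at step 7 — and no state repeats earlier — so the cycle the system enters has period 2.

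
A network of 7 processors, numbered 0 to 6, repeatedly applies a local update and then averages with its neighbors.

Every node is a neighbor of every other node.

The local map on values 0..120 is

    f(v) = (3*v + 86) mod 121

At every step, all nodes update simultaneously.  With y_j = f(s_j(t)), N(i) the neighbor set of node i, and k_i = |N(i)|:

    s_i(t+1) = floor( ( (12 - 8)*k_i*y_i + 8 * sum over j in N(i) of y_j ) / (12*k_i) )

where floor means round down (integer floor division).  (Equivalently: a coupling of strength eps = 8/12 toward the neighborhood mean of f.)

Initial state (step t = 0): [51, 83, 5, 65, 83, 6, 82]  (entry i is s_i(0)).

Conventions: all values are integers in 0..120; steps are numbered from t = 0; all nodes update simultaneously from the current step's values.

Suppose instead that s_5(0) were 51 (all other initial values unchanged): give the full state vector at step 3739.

Simulating step by step:
t=0: [51, 83, 5, 65, 83, 51, 82]
t=1: [98, 93, 94, 81, 93, 98, 92]
t=2: [31, 28, 28, 47, 28, 31, 54]
t=3: [54, 52, 52, 65, 52, 54, 43]
t=4: [17, 16, 16, 24, 16, 17, 37]
t=5: [24, 23, 23, 28, 23, 24, 37]
t=6: [41, 41, 41, 44, 41, 41, 50]
t=7: [92, 92, 92, 94, 92, 92, 98]
t=8: [95, 95, 95, 70, 95, 95, 72]
t=9: [18, 18, 18, 29, 18, 18, 30]
t=10: [26, 26, 26, 34, 26, 26, 34]
t=11: [48, 48, 48, 53, 48, 48, 53]
t=12: [85, 85, 85, 61, 85, 85, 61]
t=13: [83, 83, 83, 67, 83, 83, 67]
t=14: [82, 82, 82, 71, 82, 82, 71]
t=15: [82, 82, 82, 75, 82, 82, 75]
t=16: [85, 85, 85, 80, 85, 85, 80]
t=17: [95, 95, 95, 92, 95, 95, 92]
t=18: [32, 32, 32, 57, 32, 32, 57]
t=19: [50, 50, 50, 40, 50, 50, 40]
t=20: [108, 108, 108, 101, 108, 108, 101]
t=21: [42, 42, 42, 37, 42, 42, 37]
t=22: [87, 87, 87, 84, 87, 87, 84]
t=23: [103, 103, 103, 101, 103, 103, 101]
t=24: [30, 30, 30, 29, 30, 30, 29]
t=25: [54, 54, 54, 53, 54, 54, 53]
t=26: [5, 5, 5, 4, 5, 5, 4]
t=27: [100, 100, 100, 99, 100, 100, 99]
t=28: [22, 22, 22, 21, 22, 22, 21]
t=29: [30, 30, 30, 29, 30, 30, 29]

Answer: [30, 30, 30, 29, 30, 30, 29]
Key observation: The state at step 24, [30, 30, 30, 29, 30, 30, 29], reappears at step 29: the system is in a cycle of period 5 from step 24 on.  Therefore the state at step 3739 equals the state at step 24 + ((3739 - 24) mod 5) = 24, which is [30, 30, 30, 29, 30, 30, 29].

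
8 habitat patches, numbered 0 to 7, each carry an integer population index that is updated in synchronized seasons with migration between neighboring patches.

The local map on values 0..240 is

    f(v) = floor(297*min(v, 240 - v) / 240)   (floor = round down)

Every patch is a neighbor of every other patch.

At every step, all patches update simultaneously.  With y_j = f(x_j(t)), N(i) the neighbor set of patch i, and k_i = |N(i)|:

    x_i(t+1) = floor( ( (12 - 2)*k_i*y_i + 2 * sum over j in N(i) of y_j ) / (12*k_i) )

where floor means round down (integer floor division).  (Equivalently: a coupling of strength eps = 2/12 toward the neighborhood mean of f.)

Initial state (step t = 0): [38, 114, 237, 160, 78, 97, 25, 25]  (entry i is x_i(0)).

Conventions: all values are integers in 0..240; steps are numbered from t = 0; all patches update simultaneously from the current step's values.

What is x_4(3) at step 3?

Simulating step by step:
t=0: [38, 114, 237, 160, 78, 97, 25, 25]
t=1: [51, 127, 15, 93, 91, 110, 37, 37]
t=2: [67, 128, 30, 109, 106, 126, 52, 52]
t=3: [85, 130, 48, 127, 124, 132, 70, 70]

Answer: x_4(3) = 124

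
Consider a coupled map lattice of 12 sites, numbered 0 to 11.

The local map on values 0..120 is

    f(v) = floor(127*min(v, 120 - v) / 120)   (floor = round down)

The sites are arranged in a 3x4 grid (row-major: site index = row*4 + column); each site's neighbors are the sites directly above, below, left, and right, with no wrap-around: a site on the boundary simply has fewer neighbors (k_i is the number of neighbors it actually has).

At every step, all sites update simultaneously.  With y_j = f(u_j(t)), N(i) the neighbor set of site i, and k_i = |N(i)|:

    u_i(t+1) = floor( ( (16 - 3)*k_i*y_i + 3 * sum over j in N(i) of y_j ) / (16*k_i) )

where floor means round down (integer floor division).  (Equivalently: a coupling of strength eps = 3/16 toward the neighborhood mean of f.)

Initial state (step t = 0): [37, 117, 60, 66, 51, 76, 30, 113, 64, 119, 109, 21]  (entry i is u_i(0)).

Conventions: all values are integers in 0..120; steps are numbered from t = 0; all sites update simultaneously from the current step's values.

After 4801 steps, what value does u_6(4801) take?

Answer: u_6(4801) = 61
Key observation: The state at step 27, [61, 61, 61, 61, 61, 61, 61, 62, 61, 61, 61, 62], reappears at step 29: the system is in a cycle of period 2 from step 27 on.  Therefore the state at step 4801 equals the state at step 27 + ((4801 - 27) mod 2) = 27, which is [61, 61, 61, 61, 61, 61, 61, 62, 61, 61, 61, 62].

Derivation:
t=0: [37, 117, 60, 66, 51, 76, 30, 113, 64, 119, 109, 21]
t=1: [36, 11, 56, 52, 52, 41, 31, 12, 53, 8, 12, 19]
t=2: [37, 17, 54, 51, 53, 39, 31, 16, 51, 13, 13, 18]
t=3: [38, 22, 52, 49, 53, 38, 31, 19, 49, 17, 14, 18]
t=4: [39, 27, 51, 48, 53, 38, 32, 22, 48, 20, 15, 18]
t=5: [41, 31, 50, 47, 53, 38, 32, 25, 47, 23, 16, 19]
t=6: [43, 34, 49, 47, 53, 39, 33, 27, 47, 26, 17, 20]
t=7: [45, 37, 48, 47, 53, 40, 34, 29, 47, 28, 18, 21]
t=8: [47, 40, 48, 47, 54, 41, 35, 31, 47, 30, 20, 22]
t=9: [49, 43, 48, 47, 55, 42, 36, 32, 48, 32, 22, 23]
t=10: [51, 45, 48, 47, 56, 43, 37, 33, 49, 34, 24, 24]
t=11: [53, 47, 49, 47, 57, 45, 38, 34, 50, 36, 26, 25]
t=12: [55, 49, 50, 47, 58, 46, 40, 35, 51, 38, 28, 26]
t=13: [57, 51, 51, 48, 59, 48, 41, 37, 52, 40, 30, 28]
t=14: [59, 53, 52, 49, 60, 50, 43, 39, 54, 42, 32, 30]
t=15: [61, 56, 54, 50, 61, 52, 45, 41, 56, 44, 34, 32]
t=16: [61, 58, 56, 51, 61, 54, 47, 43, 58, 46, 36, 34]
t=17: [61, 60, 58, 52, 61, 56, 49, 45, 59, 48, 39, 36]
t=18: [62, 62, 60, 54, 61, 58, 51, 47, 60, 50, 42, 39]
t=19: [61, 61, 61, 56, 61, 60, 53, 49, 61, 52, 44, 42]
t=20: [62, 62, 61, 58, 62, 62, 55, 51, 61, 55, 47, 44]
t=21: [61, 61, 61, 60, 61, 60, 57, 53, 61, 57, 49, 46]
t=22: [62, 62, 61, 62, 62, 62, 59, 56, 61, 59, 51, 49]
t=23: [61, 61, 61, 60, 61, 61, 61, 58, 61, 61, 54, 51]
t=24: [62, 62, 62, 62, 62, 62, 61, 60, 62, 61, 57, 54]
t=25: [61, 61, 61, 61, 61, 61, 61, 62, 61, 61, 60, 57]
t=26: [62, 62, 62, 61, 62, 62, 62, 61, 62, 62, 62, 60]
t=27: [61, 61, 61, 61, 61, 61, 61, 62, 61, 61, 61, 62]
t=28: [62, 62, 62, 61, 62, 62, 61, 61, 62, 62, 61, 61]
t=29: [61, 61, 61, 61, 61, 61, 61, 62, 61, 61, 61, 62]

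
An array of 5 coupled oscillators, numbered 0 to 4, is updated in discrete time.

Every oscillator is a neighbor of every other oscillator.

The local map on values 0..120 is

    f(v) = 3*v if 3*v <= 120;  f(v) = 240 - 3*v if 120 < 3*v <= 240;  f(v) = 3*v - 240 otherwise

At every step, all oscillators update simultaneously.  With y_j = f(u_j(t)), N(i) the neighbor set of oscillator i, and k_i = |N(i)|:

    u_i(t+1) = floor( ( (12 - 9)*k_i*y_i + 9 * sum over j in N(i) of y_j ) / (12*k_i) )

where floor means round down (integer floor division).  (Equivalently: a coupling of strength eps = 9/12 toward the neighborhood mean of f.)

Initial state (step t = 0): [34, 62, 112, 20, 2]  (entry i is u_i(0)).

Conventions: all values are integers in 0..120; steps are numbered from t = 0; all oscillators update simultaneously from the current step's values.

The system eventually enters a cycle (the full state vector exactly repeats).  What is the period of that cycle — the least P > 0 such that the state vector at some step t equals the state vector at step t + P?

Simulating step by step:
t=0: [34, 62, 112, 20, 2]
t=1: [66, 63, 65, 63, 60]
t=2: [49, 49, 49, 49, 50]
t=3: [92, 92, 92, 92, 92]
t=4: [36, 36, 36, 36, 36]
t=5: [108, 108, 108, 108, 108]
t=6: [84, 84, 84, 84, 84]
t=7: [12, 12, 12, 12, 12]
t=8: [36, 36, 36, 36, 36]

Answer: 4
Key observation: The state at step 4, [36, 36, 36, 36, 36], reappears at step 8 — and no state repeats earlier — so the cycle the system enters has period 4.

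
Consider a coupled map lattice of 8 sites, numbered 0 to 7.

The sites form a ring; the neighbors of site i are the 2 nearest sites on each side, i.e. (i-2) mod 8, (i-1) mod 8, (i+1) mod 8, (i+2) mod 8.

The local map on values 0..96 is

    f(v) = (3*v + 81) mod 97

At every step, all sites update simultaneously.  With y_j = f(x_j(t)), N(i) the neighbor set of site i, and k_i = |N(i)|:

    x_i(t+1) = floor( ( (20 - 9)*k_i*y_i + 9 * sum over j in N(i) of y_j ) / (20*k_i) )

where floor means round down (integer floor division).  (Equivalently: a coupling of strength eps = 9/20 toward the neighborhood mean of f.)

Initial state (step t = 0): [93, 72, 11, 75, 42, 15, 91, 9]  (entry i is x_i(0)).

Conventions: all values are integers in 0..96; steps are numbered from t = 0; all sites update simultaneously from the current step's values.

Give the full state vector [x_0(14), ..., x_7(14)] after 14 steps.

Answer: [42, 69, 68, 66, 51, 28, 57, 28]

Derivation:
t=0: [93, 72, 11, 75, 42, 15, 91, 9]
t=1: [48, 15, 20, 15, 21, 27, 48, 24]
t=2: [35, 33, 39, 36, 44, 54, 39, 48]
t=3: [62, 69, 34, 68, 27, 43, 23, 42]
t=4: [67, 81, 83, 79, 63, 33, 47, 33]
t=5: [68, 44, 46, 40, 61, 69, 52, 71]
t=6: [60, 24, 34, 27, 57, 65, 52, 29]
t=7: [65, 63, 74, 67, 62, 71, 54, 66]
t=8: [70, 71, 42, 66, 57, 34, 54, 70]
t=9: [7, 12, 23, 64, 58, 68, 43, 15]
t=10: [16, 29, 47, 68, 60, 70, 29, 30]
t=11: [45, 64, 44, 68, 58, 34, 58, 60]
t=12: [37, 65, 38, 77, 62, 78, 60, 64]
t=13: [78, 67, 31, 31, 52, 40, 67, 73]
t=14: [42, 69, 68, 66, 51, 28, 57, 28]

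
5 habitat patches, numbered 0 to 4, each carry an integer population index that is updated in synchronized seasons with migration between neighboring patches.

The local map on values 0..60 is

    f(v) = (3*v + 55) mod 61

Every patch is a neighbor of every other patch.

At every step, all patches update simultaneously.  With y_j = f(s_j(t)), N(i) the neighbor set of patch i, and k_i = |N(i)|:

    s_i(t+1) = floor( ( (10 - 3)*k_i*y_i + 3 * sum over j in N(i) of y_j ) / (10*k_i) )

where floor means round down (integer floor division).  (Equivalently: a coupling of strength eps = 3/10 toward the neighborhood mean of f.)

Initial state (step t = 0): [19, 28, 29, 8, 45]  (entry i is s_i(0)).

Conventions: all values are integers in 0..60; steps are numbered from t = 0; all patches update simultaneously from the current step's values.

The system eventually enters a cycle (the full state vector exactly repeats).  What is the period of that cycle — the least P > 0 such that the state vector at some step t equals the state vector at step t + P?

Answer: 10
Key observation: The state at step 79, [23, 23, 23, 23, 23], reappears at step 89 — and no state repeats earlier — so the cycle the system enters has period 10.

Derivation:
t=0: [19, 28, 29, 8, 45]
t=1: [40, 19, 20, 19, 12]
t=2: [51, 49, 51, 49, 36]
t=3: [25, 21, 25, 21, 35]
t=4: [17, 48, 17, 48, 36]
t=5: [40, 22, 40, 22, 37]
t=6: [53, 57, 53, 57, 47]
t=7: [31, 38, 31, 38, 20]
t=8: [31, 44, 31, 44, 48]
t=9: [21, 8, 21, 8, 15]
t=10: [49, 25, 49, 25, 38]
t=11: [19, 12, 19, 12, 36]
t=12: [47, 33, 47, 33, 40]
t=13: [18, 30, 18, 30, 43]
t=14: [40, 25, 40, 25, 11]
t=15: [44, 16, 44, 16, 28]
t=16: [10, 34, 10, 34, 18]
t=17: [27, 34, 27, 34, 42]
t=18: [20, 33, 20, 33, 48]
t=19: [47, 34, 47, 34, 24]
t=20: [15, 29, 15, 29, 10]
t=21: [35, 23, 35, 23, 25]
t=22: [30, 7, 30, 7, 11]
t=23: [22, 17, 22, 17, 24]
t=24: [53, 44, 53, 44, 19]
t=25: [28, 11, 28, 11, 40]
t=26: [21, 27, 21, 27, 43]
t=27: [46, 19, 46, 19, 11]
t=28: [17, 43, 17, 43, 28]
t=29: [36, 8, 36, 8, 18]
t=30: [38, 23, 38, 23, 42]
t=31: [41, 13, 41, 13, 48]
t=32: [49, 35, 49, 35, 24]
t=33: [20, 32, 20, 32, 12]
t=34: [48, 32, 48, 32, 33]
t=35: [19, 27, 19, 27, 29]
t=36: [43, 20, 43, 20, 23]
t=37: [9, 42, 9, 42, 9]
t=38: [26, 50, 26, 50, 26]
t=39: [12, 19, 12, 19, 12]
t=40: [33, 46, 33, 46, 33]
t=41: [28, 14, 28, 14, 28]
t=42: [19, 31, 19, 31, 19]
t=43: [47, 31, 47, 31, 47]
t=44: [14, 23, 14, 23, 14]
t=45: [30, 9, 30, 9, 30]
t=46: [22, 21, 22, 21, 22]
t=47: [59, 57, 59, 57, 59]
t=48: [48, 44, 48, 44, 48]
t=49: [14, 6, 14, 6, 14]
t=50: [32, 17, 32, 17, 32]
t=51: [31, 41, 31, 41, 31]
t=52: [30, 49, 30, 49, 30]
t=53: [22, 19, 22, 19, 22]
t=54: [58, 53, 58, 53, 58]
t=55: [43, 34, 43, 34, 43]
t=56: [6, 27, 6, 27, 6]
t=57: [12, 13, 12, 13, 12]
t=58: [30, 32, 30, 32, 30]
t=59: [23, 27, 23, 27, 23]
t=60: [3, 11, 3, 11, 3]
t=61: [6, 21, 6, 21, 6]
t=62: [18, 46, 18, 46, 18]
t=63: [42, 18, 42, 18, 42]
t=64: [57, 50, 57, 50, 57]
t=65: [39, 26, 39, 26, 39]
t=66: [44, 19, 44, 19, 44]
t=67: [11, 40, 11, 40, 11]
t=68: [30, 47, 30, 47, 30]
t=69: [21, 15, 21, 15, 21]
t=70: [54, 43, 54, 43, 54]
t=71: [29, 8, 29, 8, 29]
t=72: [19, 18, 19, 18, 19]
t=73: [50, 48, 50, 48, 50]
t=74: [21, 17, 21, 17, 21]
t=75: [55, 47, 55, 47, 55]
t=76: [33, 18, 33, 18, 33]
t=77: [34, 44, 34, 44, 34]
t=78: [30, 10, 30, 10, 30]
t=79: [23, 23, 23, 23, 23]
t=80: [2, 2, 2, 2, 2]
t=81: [0, 0, 0, 0, 0]
t=82: [55, 55, 55, 55, 55]
t=83: [37, 37, 37, 37, 37]
t=84: [44, 44, 44, 44, 44]
t=85: [4, 4, 4, 4, 4]
t=86: [6, 6, 6, 6, 6]
t=87: [12, 12, 12, 12, 12]
t=88: [30, 30, 30, 30, 30]
t=89: [23, 23, 23, 23, 23]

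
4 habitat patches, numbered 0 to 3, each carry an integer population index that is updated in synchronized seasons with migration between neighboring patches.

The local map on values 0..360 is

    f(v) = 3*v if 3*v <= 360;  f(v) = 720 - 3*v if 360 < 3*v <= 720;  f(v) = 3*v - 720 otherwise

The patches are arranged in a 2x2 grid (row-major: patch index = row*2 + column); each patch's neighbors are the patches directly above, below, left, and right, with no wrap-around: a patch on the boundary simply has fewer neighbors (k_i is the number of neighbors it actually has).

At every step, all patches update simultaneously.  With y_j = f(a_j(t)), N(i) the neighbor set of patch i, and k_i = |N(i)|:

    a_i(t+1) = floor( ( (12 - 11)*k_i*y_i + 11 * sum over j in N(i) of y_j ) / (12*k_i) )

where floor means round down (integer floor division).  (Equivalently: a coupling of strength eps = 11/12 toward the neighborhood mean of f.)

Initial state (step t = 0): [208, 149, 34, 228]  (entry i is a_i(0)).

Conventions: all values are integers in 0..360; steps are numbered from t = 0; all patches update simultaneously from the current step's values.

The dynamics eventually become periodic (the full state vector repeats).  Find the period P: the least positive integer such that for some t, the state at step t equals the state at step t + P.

Simulating step by step:
t=0: [208, 149, 34, 228]
t=1: [179, 83, 69, 174]
t=2: [224, 195, 191, 225]
t=3: [133, 53, 54, 133]
t=4: [173, 307, 307, 173]
t=5: [201, 201, 201, 201]
t=6: [117, 117, 117, 117]
t=7: [351, 351, 351, 351]
t=8: [333, 333, 333, 333]
t=9: [279, 279, 279, 279]
t=10: [117, 117, 117, 117]

Answer: 4
Key observation: The state at step 6, [117, 117, 117, 117], reappears at step 10 — and no state repeats earlier — so the cycle the system enters has period 4.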